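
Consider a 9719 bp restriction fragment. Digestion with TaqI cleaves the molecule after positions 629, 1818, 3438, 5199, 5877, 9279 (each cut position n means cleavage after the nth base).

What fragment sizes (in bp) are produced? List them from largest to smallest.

Linear molecule, 6 cuts → 7 fragments:
  629 − 0 = 629 bp
  1818 − 629 = 1189 bp
  3438 − 1818 = 1620 bp
  5199 − 3438 = 1761 bp
  5877 − 5199 = 678 bp
  9279 − 5877 = 3402 bp
  9719 − 9279 = 440 bp
Sorted largest to smallest: 3402, 1761, 1620, 1189, 678, 629, 440 bp.

3402, 1761, 1620, 1189, 678, 629, 440 bp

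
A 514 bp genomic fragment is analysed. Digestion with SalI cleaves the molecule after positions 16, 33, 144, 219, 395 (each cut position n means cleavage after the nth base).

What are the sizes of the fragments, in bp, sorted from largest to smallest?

176, 119, 111, 75, 17, 16 bp

Linear molecule, 5 cuts → 6 fragments:
  16 − 0 = 16 bp
  33 − 16 = 17 bp
  144 − 33 = 111 bp
  219 − 144 = 75 bp
  395 − 219 = 176 bp
  514 − 395 = 119 bp
Sorted largest to smallest: 176, 119, 111, 75, 17, 16 bp.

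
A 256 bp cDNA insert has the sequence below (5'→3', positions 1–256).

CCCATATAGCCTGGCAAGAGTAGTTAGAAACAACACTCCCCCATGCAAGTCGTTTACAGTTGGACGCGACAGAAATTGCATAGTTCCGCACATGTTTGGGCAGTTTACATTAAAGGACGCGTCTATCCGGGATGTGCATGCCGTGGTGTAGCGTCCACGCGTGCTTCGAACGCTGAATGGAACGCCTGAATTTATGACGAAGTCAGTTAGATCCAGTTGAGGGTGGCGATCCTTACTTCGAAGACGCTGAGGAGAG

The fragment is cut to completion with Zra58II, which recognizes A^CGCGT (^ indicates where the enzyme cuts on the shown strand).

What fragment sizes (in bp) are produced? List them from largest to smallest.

Zra58II sites (ACGCGT) start at positions 117, 157.
Zra58II cuts after the first base of each site, so after positions 117, 157.
Linear molecule, 2 cuts → 3 fragments:
  1–117 → 117 bp
  118–157 → 40 bp
  158–256 → 99 bp
Sorted largest to smallest: 117, 99, 40 bp.

117, 99, 40 bp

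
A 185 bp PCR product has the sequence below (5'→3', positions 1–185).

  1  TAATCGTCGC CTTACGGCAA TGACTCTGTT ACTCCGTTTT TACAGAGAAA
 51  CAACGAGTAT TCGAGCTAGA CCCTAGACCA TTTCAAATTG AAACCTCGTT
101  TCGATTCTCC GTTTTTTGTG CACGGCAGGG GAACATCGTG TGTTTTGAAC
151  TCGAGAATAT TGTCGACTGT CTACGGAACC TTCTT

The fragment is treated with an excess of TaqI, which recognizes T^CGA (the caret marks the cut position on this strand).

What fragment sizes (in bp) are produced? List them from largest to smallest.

61, 50, 40, 22, 12 bp

TaqI sites (TCGA) start at positions 61, 101, 151, 163.
TaqI cuts after the first base of each site, so after positions 61, 101, 151, 163.
Linear molecule, 4 cuts → 5 fragments:
  1–61 → 61 bp
  62–101 → 40 bp
  102–151 → 50 bp
  152–163 → 12 bp
  164–185 → 22 bp
Sorted largest to smallest: 61, 50, 40, 22, 12 bp.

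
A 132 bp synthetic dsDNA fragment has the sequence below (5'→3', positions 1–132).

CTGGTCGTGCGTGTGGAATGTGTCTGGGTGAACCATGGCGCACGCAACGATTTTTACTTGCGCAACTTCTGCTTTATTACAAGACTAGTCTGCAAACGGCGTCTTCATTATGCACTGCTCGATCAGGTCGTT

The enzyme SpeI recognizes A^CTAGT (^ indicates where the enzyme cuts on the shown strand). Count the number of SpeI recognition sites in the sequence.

ACTAGT occurs starting at position 84.
SpeI cuts at 1 site.

1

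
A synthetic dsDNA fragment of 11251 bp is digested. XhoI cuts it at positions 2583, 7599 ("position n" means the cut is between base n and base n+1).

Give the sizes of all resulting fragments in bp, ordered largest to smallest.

5016, 3652, 2583 bp

Linear molecule, 2 cuts → 3 fragments:
  2583 − 0 = 2583 bp
  7599 − 2583 = 5016 bp
  11251 − 7599 = 3652 bp
Sorted largest to smallest: 5016, 3652, 2583 bp.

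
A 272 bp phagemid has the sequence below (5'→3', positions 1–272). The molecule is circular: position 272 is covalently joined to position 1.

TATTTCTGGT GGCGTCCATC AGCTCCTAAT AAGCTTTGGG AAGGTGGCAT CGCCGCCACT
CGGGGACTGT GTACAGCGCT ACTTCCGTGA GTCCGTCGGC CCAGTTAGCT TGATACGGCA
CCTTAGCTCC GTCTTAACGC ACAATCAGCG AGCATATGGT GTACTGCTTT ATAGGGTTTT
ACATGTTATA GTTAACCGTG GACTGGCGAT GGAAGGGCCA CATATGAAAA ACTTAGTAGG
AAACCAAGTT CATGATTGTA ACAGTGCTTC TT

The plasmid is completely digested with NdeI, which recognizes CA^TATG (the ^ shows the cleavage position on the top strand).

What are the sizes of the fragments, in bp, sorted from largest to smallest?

NdeI sites (CATATG) start at positions 153, 221.
NdeI cuts after base 2 of each site, so after positions 154, 222.
Circular molecule, 2 cuts → 2 fragments:
  155–222 → 68 bp
  223–272 then 1–154 → 50 + 154 = 204 bp
Sorted largest to smallest: 204, 68 bp.

204, 68 bp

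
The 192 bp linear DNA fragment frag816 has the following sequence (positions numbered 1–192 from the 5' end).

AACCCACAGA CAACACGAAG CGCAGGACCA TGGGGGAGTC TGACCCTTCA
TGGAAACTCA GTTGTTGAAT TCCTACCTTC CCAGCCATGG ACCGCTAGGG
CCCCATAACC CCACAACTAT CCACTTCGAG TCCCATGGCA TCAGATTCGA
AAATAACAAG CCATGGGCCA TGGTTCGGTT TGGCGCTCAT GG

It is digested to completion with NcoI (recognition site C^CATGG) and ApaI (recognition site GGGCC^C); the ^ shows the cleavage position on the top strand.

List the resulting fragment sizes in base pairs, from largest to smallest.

NcoI sites (CCATGG) start at positions 28, 85, 133, 161, 168.
NcoI cuts after the first base of each site, so after positions 28, 85, 133, 161, 168.
The ApaI site (GGGCCC) starts at position 98.
ApaI cuts after base 5 of each site (before the last base), so after position 102.
Combined cut positions: 28, 85, 102, 133, 161, 168.
Linear molecule, 6 cuts → 7 fragments:
  1–28 → 28 bp
  29–85 → 57 bp
  86–102 → 17 bp
  103–133 → 31 bp
  134–161 → 28 bp
  162–168 → 7 bp
  169–192 → 24 bp
Sorted largest to smallest: 57, 31, 28, 28, 24, 17, 7 bp.

57, 31, 28, 28, 24, 17, 7 bp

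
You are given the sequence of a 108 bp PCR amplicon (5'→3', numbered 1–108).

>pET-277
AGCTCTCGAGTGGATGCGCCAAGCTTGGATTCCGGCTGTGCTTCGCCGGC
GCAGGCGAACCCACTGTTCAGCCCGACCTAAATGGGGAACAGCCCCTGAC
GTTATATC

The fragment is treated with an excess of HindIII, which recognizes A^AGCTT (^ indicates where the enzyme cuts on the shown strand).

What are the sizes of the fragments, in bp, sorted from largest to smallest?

The HindIII site (AAGCTT) starts at position 21.
HindIII cuts after the first base of each site, so after position 21.
Linear molecule, 1 cut → 2 fragments:
  1–21 → 21 bp
  22–108 → 87 bp
Sorted largest to smallest: 87, 21 bp.

87, 21 bp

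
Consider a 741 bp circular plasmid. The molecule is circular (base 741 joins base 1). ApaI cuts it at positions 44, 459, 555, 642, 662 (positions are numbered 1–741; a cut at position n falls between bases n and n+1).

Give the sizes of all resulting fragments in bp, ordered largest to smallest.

415, 123, 96, 87, 20 bp

Circular molecule, 5 cuts → 5 fragments:
  459 − 44 = 415 bp
  555 − 459 = 96 bp
  642 − 555 = 87 bp
  662 − 642 = 20 bp
  wrap: 741 − 662 + 44 = 123 bp
Sorted largest to smallest: 415, 123, 96, 87, 20 bp.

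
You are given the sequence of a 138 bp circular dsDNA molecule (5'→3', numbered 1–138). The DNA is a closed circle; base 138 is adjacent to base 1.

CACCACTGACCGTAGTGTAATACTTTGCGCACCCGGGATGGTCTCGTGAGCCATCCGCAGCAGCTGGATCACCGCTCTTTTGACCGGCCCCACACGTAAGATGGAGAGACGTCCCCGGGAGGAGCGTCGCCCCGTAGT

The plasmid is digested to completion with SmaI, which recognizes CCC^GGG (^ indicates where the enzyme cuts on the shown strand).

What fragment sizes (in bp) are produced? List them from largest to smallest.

82, 56 bp

SmaI sites (CCCGGG) start at positions 32, 114.
SmaI cuts after base 3 of each site, so after positions 34, 116.
Circular molecule, 2 cuts → 2 fragments:
  35–116 → 82 bp
  117–138 then 1–34 → 22 + 34 = 56 bp
Sorted largest to smallest: 82, 56 bp.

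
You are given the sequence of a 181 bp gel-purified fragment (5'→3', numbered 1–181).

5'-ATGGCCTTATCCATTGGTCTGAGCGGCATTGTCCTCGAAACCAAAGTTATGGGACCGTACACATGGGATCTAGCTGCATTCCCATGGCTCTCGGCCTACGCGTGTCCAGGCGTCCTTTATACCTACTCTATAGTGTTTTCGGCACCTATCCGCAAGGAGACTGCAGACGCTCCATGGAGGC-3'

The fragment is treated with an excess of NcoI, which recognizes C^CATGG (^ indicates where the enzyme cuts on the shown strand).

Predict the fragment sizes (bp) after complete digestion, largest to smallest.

NcoI sites (CCATGG) start at positions 82, 172.
NcoI cuts after the first base of each site, so after positions 82, 172.
Linear molecule, 2 cuts → 3 fragments:
  1–82 → 82 bp
  83–172 → 90 bp
  173–181 → 9 bp
Sorted largest to smallest: 90, 82, 9 bp.

90, 82, 9 bp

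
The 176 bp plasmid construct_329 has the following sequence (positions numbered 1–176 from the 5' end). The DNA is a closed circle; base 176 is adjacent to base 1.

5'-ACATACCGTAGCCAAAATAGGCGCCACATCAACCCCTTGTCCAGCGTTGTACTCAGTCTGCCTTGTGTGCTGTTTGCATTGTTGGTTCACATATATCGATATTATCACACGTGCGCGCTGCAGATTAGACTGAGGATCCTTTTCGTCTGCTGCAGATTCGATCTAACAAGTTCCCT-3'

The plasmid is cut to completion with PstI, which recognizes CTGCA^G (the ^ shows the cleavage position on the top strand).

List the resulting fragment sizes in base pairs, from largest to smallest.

144, 32 bp

PstI sites (CTGCAG) start at positions 118, 150.
PstI cuts after base 5 of each site (before the last base), so after positions 122, 154.
Circular molecule, 2 cuts → 2 fragments:
  123–154 → 32 bp
  155–176 then 1–122 → 22 + 122 = 144 bp
Sorted largest to smallest: 144, 32 bp.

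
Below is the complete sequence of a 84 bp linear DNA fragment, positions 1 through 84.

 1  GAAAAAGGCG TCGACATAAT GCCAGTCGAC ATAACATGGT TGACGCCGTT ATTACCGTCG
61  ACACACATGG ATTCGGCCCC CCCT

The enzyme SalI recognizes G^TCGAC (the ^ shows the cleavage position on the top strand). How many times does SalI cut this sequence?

GTCGAC occurs starting at positions 10, 25, 57.
SalI cuts at 3 sites.

3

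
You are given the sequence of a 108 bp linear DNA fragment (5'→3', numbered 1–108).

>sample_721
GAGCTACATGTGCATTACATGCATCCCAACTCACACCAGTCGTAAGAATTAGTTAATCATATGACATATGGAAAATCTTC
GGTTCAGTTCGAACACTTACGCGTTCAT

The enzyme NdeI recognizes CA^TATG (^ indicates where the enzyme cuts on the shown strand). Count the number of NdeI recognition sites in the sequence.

CATATG occurs starting at positions 58, 65.
NdeI cuts at 2 sites.

2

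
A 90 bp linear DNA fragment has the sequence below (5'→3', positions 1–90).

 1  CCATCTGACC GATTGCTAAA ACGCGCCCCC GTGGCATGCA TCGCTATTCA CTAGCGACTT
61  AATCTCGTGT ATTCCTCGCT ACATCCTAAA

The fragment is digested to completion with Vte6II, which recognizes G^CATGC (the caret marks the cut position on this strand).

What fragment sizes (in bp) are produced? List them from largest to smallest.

The Vte6II site (GCATGC) starts at position 34.
Vte6II cuts after the first base of each site, so after position 34.
Linear molecule, 1 cut → 2 fragments:
  1–34 → 34 bp
  35–90 → 56 bp
Sorted largest to smallest: 56, 34 bp.

56, 34 bp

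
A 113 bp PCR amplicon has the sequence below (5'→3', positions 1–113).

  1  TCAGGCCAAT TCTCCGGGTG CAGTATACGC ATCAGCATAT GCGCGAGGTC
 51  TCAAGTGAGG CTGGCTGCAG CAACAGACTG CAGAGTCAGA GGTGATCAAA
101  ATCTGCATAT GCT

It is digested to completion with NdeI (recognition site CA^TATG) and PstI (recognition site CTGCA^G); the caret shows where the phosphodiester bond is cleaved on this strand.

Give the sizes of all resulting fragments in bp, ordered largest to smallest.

37, 32, 25, 13, 6 bp

NdeI sites (CATATG) start at positions 36, 106.
NdeI cuts after base 2 of each site, so after positions 37, 107.
PstI sites (CTGCAG) start at positions 65, 78.
PstI cuts after base 5 of each site (before the last base), so after positions 69, 82.
Combined cut positions: 37, 69, 82, 107.
Linear molecule, 4 cuts → 5 fragments:
  1–37 → 37 bp
  38–69 → 32 bp
  70–82 → 13 bp
  83–107 → 25 bp
  108–113 → 6 bp
Sorted largest to smallest: 37, 32, 25, 13, 6 bp.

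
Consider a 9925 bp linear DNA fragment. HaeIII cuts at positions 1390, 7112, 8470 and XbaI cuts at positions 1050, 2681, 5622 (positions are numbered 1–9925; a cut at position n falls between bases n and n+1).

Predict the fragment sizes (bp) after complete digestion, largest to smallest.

2941, 1490, 1455, 1358, 1291, 1050, 340 bp

Combined cut positions (sorted): 1050, 1390, 2681, 5622, 7112, 8470.
Linear molecule, 6 cuts → 7 fragments:
  1050 − 0 = 1050 bp
  1390 − 1050 = 340 bp
  2681 − 1390 = 1291 bp
  5622 − 2681 = 2941 bp
  7112 − 5622 = 1490 bp
  8470 − 7112 = 1358 bp
  9925 − 8470 = 1455 bp
Sorted largest to smallest: 2941, 1490, 1455, 1358, 1291, 1050, 340 bp.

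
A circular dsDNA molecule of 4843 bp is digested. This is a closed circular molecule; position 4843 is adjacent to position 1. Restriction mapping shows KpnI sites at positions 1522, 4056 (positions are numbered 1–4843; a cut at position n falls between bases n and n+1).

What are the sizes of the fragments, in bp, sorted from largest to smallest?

Circular molecule, 2 cuts → 2 fragments:
  4056 − 1522 = 2534 bp
  wrap: 4843 − 4056 + 1522 = 2309 bp
Sorted largest to smallest: 2534, 2309 bp.

2534, 2309 bp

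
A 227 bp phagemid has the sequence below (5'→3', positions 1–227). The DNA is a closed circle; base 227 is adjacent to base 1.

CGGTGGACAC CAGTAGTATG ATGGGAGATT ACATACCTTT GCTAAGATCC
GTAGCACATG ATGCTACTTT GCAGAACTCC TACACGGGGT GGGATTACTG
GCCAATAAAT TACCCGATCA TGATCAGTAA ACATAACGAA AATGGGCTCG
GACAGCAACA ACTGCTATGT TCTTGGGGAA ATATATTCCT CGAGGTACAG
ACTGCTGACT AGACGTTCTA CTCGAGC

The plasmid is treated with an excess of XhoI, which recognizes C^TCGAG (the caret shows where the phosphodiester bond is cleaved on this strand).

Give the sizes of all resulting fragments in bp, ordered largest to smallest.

195, 32 bp

XhoI sites (CTCGAG) start at positions 189, 221.
XhoI cuts after the first base of each site, so after positions 189, 221.
Circular molecule, 2 cuts → 2 fragments:
  190–221 → 32 bp
  222–227 then 1–189 → 6 + 189 = 195 bp
Sorted largest to smallest: 195, 32 bp.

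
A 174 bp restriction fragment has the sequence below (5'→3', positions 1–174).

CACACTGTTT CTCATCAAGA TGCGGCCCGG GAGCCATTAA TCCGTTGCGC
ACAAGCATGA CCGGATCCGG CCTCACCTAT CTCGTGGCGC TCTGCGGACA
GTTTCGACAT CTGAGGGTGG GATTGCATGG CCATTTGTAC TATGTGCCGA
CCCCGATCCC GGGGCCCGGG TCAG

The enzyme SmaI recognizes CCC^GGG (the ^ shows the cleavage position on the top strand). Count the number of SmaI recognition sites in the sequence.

CCCGGG occurs starting at positions 26, 158, 165.
SmaI cuts at 3 sites.

3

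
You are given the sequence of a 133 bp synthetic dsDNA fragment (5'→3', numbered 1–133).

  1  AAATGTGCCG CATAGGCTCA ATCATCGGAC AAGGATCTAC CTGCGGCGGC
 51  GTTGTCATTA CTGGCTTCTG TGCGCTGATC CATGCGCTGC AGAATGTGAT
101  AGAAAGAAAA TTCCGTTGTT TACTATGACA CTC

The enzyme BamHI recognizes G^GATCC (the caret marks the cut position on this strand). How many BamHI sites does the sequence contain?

No occurrence of GGATCC is present in the sequence.
BamHI does not cut: 0 sites.

0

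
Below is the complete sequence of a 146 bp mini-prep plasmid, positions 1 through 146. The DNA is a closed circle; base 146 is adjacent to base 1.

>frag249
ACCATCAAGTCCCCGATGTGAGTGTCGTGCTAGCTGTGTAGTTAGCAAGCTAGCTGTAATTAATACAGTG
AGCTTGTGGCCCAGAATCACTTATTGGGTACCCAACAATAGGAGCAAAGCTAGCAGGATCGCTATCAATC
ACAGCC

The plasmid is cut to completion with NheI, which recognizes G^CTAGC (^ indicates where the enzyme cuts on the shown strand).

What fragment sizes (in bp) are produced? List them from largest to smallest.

70, 56, 20 bp

NheI sites (GCTAGC) start at positions 29, 49, 119.
NheI cuts after the first base of each site, so after positions 29, 49, 119.
Circular molecule, 3 cuts → 3 fragments:
  30–49 → 20 bp
  50–119 → 70 bp
  120–146 then 1–29 → 27 + 29 = 56 bp
Sorted largest to smallest: 70, 56, 20 bp.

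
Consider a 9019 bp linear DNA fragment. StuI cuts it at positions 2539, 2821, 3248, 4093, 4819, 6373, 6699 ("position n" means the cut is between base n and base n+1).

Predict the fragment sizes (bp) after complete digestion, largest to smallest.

Linear molecule, 7 cuts → 8 fragments:
  2539 − 0 = 2539 bp
  2821 − 2539 = 282 bp
  3248 − 2821 = 427 bp
  4093 − 3248 = 845 bp
  4819 − 4093 = 726 bp
  6373 − 4819 = 1554 bp
  6699 − 6373 = 326 bp
  9019 − 6699 = 2320 bp
Sorted largest to smallest: 2539, 2320, 1554, 845, 726, 427, 326, 282 bp.

2539, 2320, 1554, 845, 726, 427, 326, 282 bp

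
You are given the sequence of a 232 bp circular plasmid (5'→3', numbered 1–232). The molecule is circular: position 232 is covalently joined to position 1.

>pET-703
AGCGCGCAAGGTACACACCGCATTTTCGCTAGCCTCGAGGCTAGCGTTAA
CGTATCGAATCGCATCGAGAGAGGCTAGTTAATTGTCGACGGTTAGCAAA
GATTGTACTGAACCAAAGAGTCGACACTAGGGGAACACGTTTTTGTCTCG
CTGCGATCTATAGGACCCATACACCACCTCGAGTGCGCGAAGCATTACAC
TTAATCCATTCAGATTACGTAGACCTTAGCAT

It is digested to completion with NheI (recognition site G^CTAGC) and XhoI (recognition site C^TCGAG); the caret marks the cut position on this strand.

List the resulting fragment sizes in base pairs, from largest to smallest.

138, 82, 6, 6 bp

NheI sites (GCTAGC) start at positions 28, 40.
NheI cuts after the first base of each site, so after positions 28, 40.
XhoI sites (CTCGAG) start at positions 34, 178.
XhoI cuts after the first base of each site, so after positions 34, 178.
Combined cut positions: 28, 34, 40, 178.
Circular molecule, 4 cuts → 4 fragments:
  29–34 → 6 bp
  35–40 → 6 bp
  41–178 → 138 bp
  179–232 then 1–28 → 54 + 28 = 82 bp
Sorted largest to smallest: 138, 82, 6, 6 bp.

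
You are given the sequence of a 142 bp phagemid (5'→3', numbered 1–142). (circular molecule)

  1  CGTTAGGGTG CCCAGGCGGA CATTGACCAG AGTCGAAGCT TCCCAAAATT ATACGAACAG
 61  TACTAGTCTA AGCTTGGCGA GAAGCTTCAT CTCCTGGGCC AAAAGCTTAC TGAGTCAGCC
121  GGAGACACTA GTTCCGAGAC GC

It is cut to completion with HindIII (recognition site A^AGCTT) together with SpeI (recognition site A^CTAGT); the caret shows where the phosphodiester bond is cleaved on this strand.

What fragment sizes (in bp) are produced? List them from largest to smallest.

51, 26, 24, 21, 12, 8 bp

HindIII sites (AAGCTT) start at positions 36, 70, 82, 103.
HindIII cuts after the first base of each site, so after positions 36, 70, 82, 103.
SpeI sites (ACTAGT) start at positions 62, 127.
SpeI cuts after the first base of each site, so after positions 62, 127.
Combined cut positions: 36, 62, 70, 82, 103, 127.
Circular molecule, 6 cuts → 6 fragments:
  37–62 → 26 bp
  63–70 → 8 bp
  71–82 → 12 bp
  83–103 → 21 bp
  104–127 → 24 bp
  128–142 then 1–36 → 15 + 36 = 51 bp
Sorted largest to smallest: 51, 26, 24, 21, 12, 8 bp.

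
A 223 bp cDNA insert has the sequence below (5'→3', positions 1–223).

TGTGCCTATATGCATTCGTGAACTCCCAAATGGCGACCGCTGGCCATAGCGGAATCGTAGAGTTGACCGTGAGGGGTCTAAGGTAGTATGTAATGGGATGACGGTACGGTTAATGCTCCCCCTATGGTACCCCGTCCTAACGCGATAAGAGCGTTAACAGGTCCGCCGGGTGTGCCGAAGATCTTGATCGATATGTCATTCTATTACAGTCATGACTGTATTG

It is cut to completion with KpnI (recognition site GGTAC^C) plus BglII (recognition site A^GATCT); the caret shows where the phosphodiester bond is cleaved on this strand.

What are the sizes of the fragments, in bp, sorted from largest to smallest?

The KpnI site (GGTACC) starts at position 126.
KpnI cuts after base 5 of each site (before the last base), so after position 130.
The BglII site (AGATCT) starts at position 179.
BglII cuts after the first base of each site, so after position 179.
Combined cut positions: 130, 179.
Linear molecule, 2 cuts → 3 fragments:
  1–130 → 130 bp
  131–179 → 49 bp
  180–223 → 44 bp
Sorted largest to smallest: 130, 49, 44 bp.

130, 49, 44 bp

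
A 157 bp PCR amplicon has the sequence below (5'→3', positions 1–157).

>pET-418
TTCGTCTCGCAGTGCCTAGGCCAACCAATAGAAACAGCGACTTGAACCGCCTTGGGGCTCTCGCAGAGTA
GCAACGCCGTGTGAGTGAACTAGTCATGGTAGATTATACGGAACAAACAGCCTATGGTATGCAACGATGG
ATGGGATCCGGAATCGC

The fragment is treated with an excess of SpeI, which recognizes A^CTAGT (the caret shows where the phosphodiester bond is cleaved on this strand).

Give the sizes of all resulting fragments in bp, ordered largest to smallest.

89, 68 bp

The SpeI site (ACTAGT) starts at position 89.
SpeI cuts after the first base of each site, so after position 89.
Linear molecule, 1 cut → 2 fragments:
  1–89 → 89 bp
  90–157 → 68 bp
Sorted largest to smallest: 89, 68 bp.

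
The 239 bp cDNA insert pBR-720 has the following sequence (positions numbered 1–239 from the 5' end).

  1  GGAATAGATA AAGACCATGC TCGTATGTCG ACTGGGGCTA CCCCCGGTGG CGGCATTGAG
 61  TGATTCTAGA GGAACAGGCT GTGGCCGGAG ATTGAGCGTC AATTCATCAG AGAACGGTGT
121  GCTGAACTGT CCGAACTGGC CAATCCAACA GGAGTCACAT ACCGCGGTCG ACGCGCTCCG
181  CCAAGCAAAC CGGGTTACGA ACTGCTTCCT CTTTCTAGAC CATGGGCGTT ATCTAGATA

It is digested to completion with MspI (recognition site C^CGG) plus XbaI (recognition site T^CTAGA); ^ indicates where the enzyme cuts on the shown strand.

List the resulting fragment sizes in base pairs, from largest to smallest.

105, 44, 24, 21, 20, 18, 7 bp

MspI sites (CCGG) start at positions 44, 85, 190.
MspI cuts after the first base of each site, so after positions 44, 85, 190.
XbaI sites (TCTAGA) start at positions 65, 214, 232.
XbaI cuts after the first base of each site, so after positions 65, 214, 232.
Combined cut positions: 44, 65, 85, 190, 214, 232.
Linear molecule, 6 cuts → 7 fragments:
  1–44 → 44 bp
  45–65 → 21 bp
  66–85 → 20 bp
  86–190 → 105 bp
  191–214 → 24 bp
  215–232 → 18 bp
  233–239 → 7 bp
Sorted largest to smallest: 105, 44, 24, 21, 20, 18, 7 bp.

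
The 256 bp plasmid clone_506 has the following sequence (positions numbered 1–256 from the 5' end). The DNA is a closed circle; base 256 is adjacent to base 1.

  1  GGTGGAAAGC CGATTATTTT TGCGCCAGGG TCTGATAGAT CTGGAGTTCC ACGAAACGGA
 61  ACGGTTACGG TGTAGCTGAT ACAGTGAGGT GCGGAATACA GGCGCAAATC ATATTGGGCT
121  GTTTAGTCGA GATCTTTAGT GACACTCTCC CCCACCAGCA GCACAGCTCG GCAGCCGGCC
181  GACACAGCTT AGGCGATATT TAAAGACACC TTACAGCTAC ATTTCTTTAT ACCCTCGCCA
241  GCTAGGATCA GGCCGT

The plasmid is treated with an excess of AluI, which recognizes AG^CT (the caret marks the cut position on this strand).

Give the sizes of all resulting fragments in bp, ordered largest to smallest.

AluI sites (AGCT) start at positions 74, 165, 186, 215, 240.
AluI cuts after base 2 of each site, so after positions 75, 166, 187, 216, 241.
Circular molecule, 5 cuts → 5 fragments:
  76–166 → 91 bp
  167–187 → 21 bp
  188–216 → 29 bp
  217–241 → 25 bp
  242–256 then 1–75 → 15 + 75 = 90 bp
Sorted largest to smallest: 91, 90, 29, 25, 21 bp.

91, 90, 29, 25, 21 bp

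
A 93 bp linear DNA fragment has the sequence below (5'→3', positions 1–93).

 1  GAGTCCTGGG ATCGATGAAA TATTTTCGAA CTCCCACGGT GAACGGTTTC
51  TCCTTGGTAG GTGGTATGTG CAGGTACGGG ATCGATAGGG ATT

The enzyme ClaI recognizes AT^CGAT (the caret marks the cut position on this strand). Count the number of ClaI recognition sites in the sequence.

ATCGAT occurs starting at positions 11, 81.
ClaI cuts at 2 sites.

2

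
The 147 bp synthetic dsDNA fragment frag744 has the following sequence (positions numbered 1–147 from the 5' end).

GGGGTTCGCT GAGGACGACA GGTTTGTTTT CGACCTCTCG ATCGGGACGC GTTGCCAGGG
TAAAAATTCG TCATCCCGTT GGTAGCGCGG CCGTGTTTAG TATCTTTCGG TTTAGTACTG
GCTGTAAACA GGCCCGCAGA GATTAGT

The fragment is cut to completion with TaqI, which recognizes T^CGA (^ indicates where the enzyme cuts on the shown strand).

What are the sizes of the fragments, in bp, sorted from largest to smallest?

TaqI sites (TCGA) start at positions 30, 38.
TaqI cuts after the first base of each site, so after positions 30, 38.
Linear molecule, 2 cuts → 3 fragments:
  1–30 → 30 bp
  31–38 → 8 bp
  39–147 → 109 bp
Sorted largest to smallest: 109, 30, 8 bp.

109, 30, 8 bp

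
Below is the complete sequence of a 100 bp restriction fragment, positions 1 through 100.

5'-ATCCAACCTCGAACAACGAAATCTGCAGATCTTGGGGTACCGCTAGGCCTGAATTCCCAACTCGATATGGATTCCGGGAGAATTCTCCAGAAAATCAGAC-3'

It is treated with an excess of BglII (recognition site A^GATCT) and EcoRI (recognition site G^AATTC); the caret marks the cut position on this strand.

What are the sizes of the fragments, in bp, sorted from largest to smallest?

29, 27, 24, 20 bp

The BglII site (AGATCT) starts at position 27.
BglII cuts after the first base of each site, so after position 27.
EcoRI sites (GAATTC) start at positions 51, 80.
EcoRI cuts after the first base of each site, so after positions 51, 80.
Combined cut positions: 27, 51, 80.
Linear molecule, 3 cuts → 4 fragments:
  1–27 → 27 bp
  28–51 → 24 bp
  52–80 → 29 bp
  81–100 → 20 bp
Sorted largest to smallest: 29, 27, 24, 20 bp.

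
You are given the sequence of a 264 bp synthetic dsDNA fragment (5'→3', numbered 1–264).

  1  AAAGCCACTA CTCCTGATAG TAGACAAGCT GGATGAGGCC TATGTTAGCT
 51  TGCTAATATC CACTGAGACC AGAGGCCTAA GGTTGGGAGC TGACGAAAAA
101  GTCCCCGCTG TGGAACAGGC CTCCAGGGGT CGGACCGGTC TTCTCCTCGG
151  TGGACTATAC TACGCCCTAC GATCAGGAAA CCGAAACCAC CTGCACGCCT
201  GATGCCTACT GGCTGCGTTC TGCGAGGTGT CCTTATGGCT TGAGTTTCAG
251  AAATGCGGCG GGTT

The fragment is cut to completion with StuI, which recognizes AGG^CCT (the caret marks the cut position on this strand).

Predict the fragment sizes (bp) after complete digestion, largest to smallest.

145, 44, 38, 37 bp

StuI sites (AGGCCT) start at positions 36, 73, 117.
StuI cuts after base 3 of each site, so after positions 38, 75, 119.
Linear molecule, 3 cuts → 4 fragments:
  1–38 → 38 bp
  39–75 → 37 bp
  76–119 → 44 bp
  120–264 → 145 bp
Sorted largest to smallest: 145, 44, 38, 37 bp.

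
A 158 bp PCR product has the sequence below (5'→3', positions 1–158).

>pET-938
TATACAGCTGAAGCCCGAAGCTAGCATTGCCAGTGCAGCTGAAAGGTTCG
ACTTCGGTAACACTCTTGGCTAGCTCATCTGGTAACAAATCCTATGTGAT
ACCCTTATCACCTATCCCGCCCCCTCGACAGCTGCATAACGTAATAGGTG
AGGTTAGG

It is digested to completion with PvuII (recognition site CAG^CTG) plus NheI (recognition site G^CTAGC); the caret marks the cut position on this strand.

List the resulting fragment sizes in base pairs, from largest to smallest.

PvuII sites (CAGCTG) start at positions 5, 36, 129.
PvuII cuts after base 3 of each site, so after positions 7, 38, 131.
NheI sites (GCTAGC) start at positions 20, 69.
NheI cuts after the first base of each site, so after positions 20, 69.
Combined cut positions: 7, 20, 38, 69, 131.
Linear molecule, 5 cuts → 6 fragments:
  1–7 → 7 bp
  8–20 → 13 bp
  21–38 → 18 bp
  39–69 → 31 bp
  70–131 → 62 bp
  132–158 → 27 bp
Sorted largest to smallest: 62, 31, 27, 18, 13, 7 bp.

62, 31, 27, 18, 13, 7 bp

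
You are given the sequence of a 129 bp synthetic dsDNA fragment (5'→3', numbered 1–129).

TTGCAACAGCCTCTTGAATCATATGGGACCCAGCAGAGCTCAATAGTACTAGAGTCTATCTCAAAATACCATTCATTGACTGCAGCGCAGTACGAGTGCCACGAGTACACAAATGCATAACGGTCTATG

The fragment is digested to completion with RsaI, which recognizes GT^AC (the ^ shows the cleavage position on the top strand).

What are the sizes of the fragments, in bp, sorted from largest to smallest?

47, 44, 23, 15 bp

RsaI sites (GTAC) start at positions 46, 90, 105.
RsaI cuts after base 2 of each site, so after positions 47, 91, 106.
Linear molecule, 3 cuts → 4 fragments:
  1–47 → 47 bp
  48–91 → 44 bp
  92–106 → 15 bp
  107–129 → 23 bp
Sorted largest to smallest: 47, 44, 23, 15 bp.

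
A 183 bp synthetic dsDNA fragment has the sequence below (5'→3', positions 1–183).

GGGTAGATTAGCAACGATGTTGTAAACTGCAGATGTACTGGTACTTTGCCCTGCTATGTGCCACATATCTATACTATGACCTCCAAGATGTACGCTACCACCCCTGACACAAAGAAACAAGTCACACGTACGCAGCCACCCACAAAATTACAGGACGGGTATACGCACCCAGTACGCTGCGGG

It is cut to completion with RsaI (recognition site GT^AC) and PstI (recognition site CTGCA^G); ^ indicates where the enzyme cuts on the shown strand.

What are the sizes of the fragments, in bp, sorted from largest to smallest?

RsaI sites (GTAC) start at positions 35, 41, 90, 128, 172.
RsaI cuts after base 2 of each site, so after positions 36, 42, 91, 129, 173.
The PstI site (CTGCAG) starts at position 27.
PstI cuts after base 5 of each site (before the last base), so after position 31.
Combined cut positions: 31, 36, 42, 91, 129, 173.
Linear molecule, 6 cuts → 7 fragments:
  1–31 → 31 bp
  32–36 → 5 bp
  37–42 → 6 bp
  43–91 → 49 bp
  92–129 → 38 bp
  130–173 → 44 bp
  174–183 → 10 bp
Sorted largest to smallest: 49, 44, 38, 31, 10, 6, 5 bp.

49, 44, 38, 31, 10, 6, 5 bp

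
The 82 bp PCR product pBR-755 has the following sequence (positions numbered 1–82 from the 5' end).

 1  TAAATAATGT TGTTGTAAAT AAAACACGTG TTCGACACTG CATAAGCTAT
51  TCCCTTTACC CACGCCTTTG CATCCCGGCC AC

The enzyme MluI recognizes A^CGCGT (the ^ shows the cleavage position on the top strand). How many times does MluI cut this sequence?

No occurrence of ACGCGT is present in the sequence.
MluI does not cut: 0 sites.

0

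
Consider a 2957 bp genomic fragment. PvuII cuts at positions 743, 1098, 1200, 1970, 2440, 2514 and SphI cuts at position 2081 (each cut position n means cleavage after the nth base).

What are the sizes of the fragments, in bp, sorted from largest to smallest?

Combined cut positions (sorted): 743, 1098, 1200, 1970, 2081, 2440, 2514.
Linear molecule, 7 cuts → 8 fragments:
  743 − 0 = 743 bp
  1098 − 743 = 355 bp
  1200 − 1098 = 102 bp
  1970 − 1200 = 770 bp
  2081 − 1970 = 111 bp
  2440 − 2081 = 359 bp
  2514 − 2440 = 74 bp
  2957 − 2514 = 443 bp
Sorted largest to smallest: 770, 743, 443, 359, 355, 111, 102, 74 bp.

770, 743, 443, 359, 355, 111, 102, 74 bp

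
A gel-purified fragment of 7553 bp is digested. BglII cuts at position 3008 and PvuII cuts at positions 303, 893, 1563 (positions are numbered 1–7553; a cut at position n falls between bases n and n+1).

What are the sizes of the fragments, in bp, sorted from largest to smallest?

4545, 1445, 670, 590, 303 bp

Combined cut positions (sorted): 303, 893, 1563, 3008.
Linear molecule, 4 cuts → 5 fragments:
  303 − 0 = 303 bp
  893 − 303 = 590 bp
  1563 − 893 = 670 bp
  3008 − 1563 = 1445 bp
  7553 − 3008 = 4545 bp
Sorted largest to smallest: 4545, 1445, 670, 590, 303 bp.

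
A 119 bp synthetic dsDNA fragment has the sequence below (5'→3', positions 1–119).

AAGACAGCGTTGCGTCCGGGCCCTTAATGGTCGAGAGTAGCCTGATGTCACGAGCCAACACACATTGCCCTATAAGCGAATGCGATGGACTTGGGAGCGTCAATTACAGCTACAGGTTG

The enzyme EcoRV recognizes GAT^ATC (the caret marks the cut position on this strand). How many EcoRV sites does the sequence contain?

0

No occurrence of GATATC is present in the sequence.
EcoRV does not cut: 0 sites.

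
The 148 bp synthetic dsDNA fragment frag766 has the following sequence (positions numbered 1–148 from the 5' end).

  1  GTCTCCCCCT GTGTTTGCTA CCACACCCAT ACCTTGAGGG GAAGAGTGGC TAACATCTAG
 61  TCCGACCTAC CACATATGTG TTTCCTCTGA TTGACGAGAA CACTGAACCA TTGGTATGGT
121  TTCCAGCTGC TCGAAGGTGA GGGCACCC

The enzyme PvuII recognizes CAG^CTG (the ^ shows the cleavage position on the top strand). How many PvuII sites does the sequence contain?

1

CAGCTG occurs starting at position 124.
PvuII cuts at 1 site.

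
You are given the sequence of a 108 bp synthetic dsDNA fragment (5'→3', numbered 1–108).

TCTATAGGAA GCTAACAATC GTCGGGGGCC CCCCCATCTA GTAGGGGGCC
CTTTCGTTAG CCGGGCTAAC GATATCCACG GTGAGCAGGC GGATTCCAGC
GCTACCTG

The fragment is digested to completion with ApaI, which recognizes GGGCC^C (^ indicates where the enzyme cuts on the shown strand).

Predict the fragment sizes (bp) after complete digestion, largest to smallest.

ApaI sites (GGGCCC) start at positions 26, 46.
ApaI cuts after base 5 of each site (before the last base), so after positions 30, 50.
Linear molecule, 2 cuts → 3 fragments:
  1–30 → 30 bp
  31–50 → 20 bp
  51–108 → 58 bp
Sorted largest to smallest: 58, 30, 20 bp.

58, 30, 20 bp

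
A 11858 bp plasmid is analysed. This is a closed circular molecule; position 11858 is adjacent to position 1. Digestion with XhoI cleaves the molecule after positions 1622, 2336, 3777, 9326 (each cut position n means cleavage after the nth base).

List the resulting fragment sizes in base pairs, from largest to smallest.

5549, 4154, 1441, 714 bp

Circular molecule, 4 cuts → 4 fragments:
  2336 − 1622 = 714 bp
  3777 − 2336 = 1441 bp
  9326 − 3777 = 5549 bp
  wrap: 11858 − 9326 + 1622 = 4154 bp
Sorted largest to smallest: 5549, 4154, 1441, 714 bp.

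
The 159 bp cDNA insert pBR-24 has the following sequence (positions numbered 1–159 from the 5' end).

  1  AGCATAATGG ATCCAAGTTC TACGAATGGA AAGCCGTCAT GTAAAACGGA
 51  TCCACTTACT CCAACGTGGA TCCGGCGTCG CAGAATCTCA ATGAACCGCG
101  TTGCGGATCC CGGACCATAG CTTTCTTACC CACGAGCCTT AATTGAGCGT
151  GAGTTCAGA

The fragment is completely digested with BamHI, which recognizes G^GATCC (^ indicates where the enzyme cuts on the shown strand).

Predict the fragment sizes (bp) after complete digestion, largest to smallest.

BamHI sites (GGATCC) start at positions 9, 48, 68, 105.
BamHI cuts after the first base of each site, so after positions 9, 48, 68, 105.
Linear molecule, 4 cuts → 5 fragments:
  1–9 → 9 bp
  10–48 → 39 bp
  49–68 → 20 bp
  69–105 → 37 bp
  106–159 → 54 bp
Sorted largest to smallest: 54, 39, 37, 20, 9 bp.

54, 39, 37, 20, 9 bp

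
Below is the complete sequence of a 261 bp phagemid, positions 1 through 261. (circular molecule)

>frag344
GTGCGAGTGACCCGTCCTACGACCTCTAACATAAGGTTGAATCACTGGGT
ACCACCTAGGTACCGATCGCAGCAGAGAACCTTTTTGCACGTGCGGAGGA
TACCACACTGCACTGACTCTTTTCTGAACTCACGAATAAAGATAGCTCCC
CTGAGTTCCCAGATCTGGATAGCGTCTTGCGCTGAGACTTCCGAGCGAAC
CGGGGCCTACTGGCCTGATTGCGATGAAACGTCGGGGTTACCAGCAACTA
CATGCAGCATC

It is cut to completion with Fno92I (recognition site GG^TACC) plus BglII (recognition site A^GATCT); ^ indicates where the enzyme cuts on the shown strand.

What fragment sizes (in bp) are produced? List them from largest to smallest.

Fno92I sites (GGTACC) start at positions 48, 59.
Fno92I cuts after base 2 of each site, so after positions 49, 60.
The BglII site (AGATCT) starts at position 161.
BglII cuts after the first base of each site, so after position 161.
Combined cut positions: 49, 60, 161.
Circular molecule, 3 cuts → 3 fragments:
  50–60 → 11 bp
  61–161 → 101 bp
  162–261 then 1–49 → 100 + 49 = 149 bp
Sorted largest to smallest: 149, 101, 11 bp.

149, 101, 11 bp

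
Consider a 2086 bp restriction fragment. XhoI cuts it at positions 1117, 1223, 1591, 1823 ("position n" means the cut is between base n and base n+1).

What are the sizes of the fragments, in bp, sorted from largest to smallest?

1117, 368, 263, 232, 106 bp

Linear molecule, 4 cuts → 5 fragments:
  1117 − 0 = 1117 bp
  1223 − 1117 = 106 bp
  1591 − 1223 = 368 bp
  1823 − 1591 = 232 bp
  2086 − 1823 = 263 bp
Sorted largest to smallest: 1117, 368, 263, 232, 106 bp.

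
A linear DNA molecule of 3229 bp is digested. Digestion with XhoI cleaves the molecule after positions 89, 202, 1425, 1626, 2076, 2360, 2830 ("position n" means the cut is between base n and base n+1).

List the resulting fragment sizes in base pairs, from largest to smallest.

1223, 470, 450, 399, 284, 201, 113, 89 bp

Linear molecule, 7 cuts → 8 fragments:
  89 − 0 = 89 bp
  202 − 89 = 113 bp
  1425 − 202 = 1223 bp
  1626 − 1425 = 201 bp
  2076 − 1626 = 450 bp
  2360 − 2076 = 284 bp
  2830 − 2360 = 470 bp
  3229 − 2830 = 399 bp
Sorted largest to smallest: 1223, 470, 450, 399, 284, 201, 113, 89 bp.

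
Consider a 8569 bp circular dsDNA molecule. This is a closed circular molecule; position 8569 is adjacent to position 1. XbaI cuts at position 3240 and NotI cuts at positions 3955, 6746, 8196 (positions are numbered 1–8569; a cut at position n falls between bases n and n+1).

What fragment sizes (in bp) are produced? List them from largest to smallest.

3613, 2791, 1450, 715 bp

Combined cut positions (sorted): 3240, 3955, 6746, 8196.
Circular molecule, 4 cuts → 4 fragments:
  3955 − 3240 = 715 bp
  6746 − 3955 = 2791 bp
  8196 − 6746 = 1450 bp
  wrap: 8569 − 8196 + 3240 = 3613 bp
Sorted largest to smallest: 3613, 2791, 1450, 715 bp.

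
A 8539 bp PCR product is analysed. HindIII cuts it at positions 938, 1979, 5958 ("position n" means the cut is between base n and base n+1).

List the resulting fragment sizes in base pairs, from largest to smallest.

3979, 2581, 1041, 938 bp

Linear molecule, 3 cuts → 4 fragments:
  938 − 0 = 938 bp
  1979 − 938 = 1041 bp
  5958 − 1979 = 3979 bp
  8539 − 5958 = 2581 bp
Sorted largest to smallest: 3979, 2581, 1041, 938 bp.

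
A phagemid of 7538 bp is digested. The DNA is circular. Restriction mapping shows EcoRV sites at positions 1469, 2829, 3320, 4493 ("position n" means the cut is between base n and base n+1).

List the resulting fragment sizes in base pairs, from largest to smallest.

4514, 1360, 1173, 491 bp

Circular molecule, 4 cuts → 4 fragments:
  2829 − 1469 = 1360 bp
  3320 − 2829 = 491 bp
  4493 − 3320 = 1173 bp
  wrap: 7538 − 4493 + 1469 = 4514 bp
Sorted largest to smallest: 4514, 1360, 1173, 491 bp.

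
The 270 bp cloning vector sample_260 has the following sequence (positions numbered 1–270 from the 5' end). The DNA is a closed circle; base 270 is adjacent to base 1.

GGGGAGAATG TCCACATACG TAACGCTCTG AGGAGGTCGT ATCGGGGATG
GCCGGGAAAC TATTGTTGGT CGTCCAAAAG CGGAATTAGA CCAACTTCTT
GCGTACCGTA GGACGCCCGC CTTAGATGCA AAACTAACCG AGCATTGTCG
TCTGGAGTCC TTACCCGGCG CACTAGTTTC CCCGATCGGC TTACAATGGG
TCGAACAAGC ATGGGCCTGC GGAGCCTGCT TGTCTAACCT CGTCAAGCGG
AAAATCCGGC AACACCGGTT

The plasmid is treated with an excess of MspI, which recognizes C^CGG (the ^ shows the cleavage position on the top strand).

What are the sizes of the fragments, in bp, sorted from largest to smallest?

MspI sites (CCGG) start at positions 52, 165, 256, 265.
MspI cuts after the first base of each site, so after positions 52, 165, 256, 265.
Circular molecule, 4 cuts → 4 fragments:
  53–165 → 113 bp
  166–256 → 91 bp
  257–265 → 9 bp
  266–270 then 1–52 → 5 + 52 = 57 bp
Sorted largest to smallest: 113, 91, 57, 9 bp.

113, 91, 57, 9 bp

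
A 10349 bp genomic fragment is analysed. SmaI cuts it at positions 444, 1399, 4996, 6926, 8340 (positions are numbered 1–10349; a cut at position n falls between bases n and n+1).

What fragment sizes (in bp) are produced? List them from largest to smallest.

Linear molecule, 5 cuts → 6 fragments:
  444 − 0 = 444 bp
  1399 − 444 = 955 bp
  4996 − 1399 = 3597 bp
  6926 − 4996 = 1930 bp
  8340 − 6926 = 1414 bp
  10349 − 8340 = 2009 bp
Sorted largest to smallest: 3597, 2009, 1930, 1414, 955, 444 bp.

3597, 2009, 1930, 1414, 955, 444 bp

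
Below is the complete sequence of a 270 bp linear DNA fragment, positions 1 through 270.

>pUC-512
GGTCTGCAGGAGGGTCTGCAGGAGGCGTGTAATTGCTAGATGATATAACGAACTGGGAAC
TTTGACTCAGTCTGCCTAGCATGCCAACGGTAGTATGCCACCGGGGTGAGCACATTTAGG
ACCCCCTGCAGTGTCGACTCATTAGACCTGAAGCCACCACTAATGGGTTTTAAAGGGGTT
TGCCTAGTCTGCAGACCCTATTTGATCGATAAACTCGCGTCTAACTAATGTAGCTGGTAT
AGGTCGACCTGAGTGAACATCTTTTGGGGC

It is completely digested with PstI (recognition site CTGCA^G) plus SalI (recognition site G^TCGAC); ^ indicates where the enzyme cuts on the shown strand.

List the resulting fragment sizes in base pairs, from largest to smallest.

PstI sites (CTGCAG) start at positions 4, 16, 126, 189.
PstI cuts after base 5 of each site (before the last base), so after positions 8, 20, 130, 193.
SalI sites (GTCGAC) start at positions 133, 243.
SalI cuts after the first base of each site, so after positions 133, 243.
Combined cut positions: 8, 20, 130, 133, 193, 243.
Linear molecule, 6 cuts → 7 fragments:
  1–8 → 8 bp
  9–20 → 12 bp
  21–130 → 110 bp
  131–133 → 3 bp
  134–193 → 60 bp
  194–243 → 50 bp
  244–270 → 27 bp
Sorted largest to smallest: 110, 60, 50, 27, 12, 8, 3 bp.

110, 60, 50, 27, 12, 8, 3 bp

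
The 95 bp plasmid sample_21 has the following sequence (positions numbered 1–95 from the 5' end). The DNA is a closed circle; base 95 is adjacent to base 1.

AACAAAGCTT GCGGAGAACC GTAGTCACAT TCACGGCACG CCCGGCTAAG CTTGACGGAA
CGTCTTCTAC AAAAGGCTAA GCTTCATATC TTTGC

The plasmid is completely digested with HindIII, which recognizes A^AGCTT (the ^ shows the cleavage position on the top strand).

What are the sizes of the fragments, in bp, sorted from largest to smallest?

HindIII sites (AAGCTT) start at positions 5, 48, 79.
HindIII cuts after the first base of each site, so after positions 5, 48, 79.
Circular molecule, 3 cuts → 3 fragments:
  6–48 → 43 bp
  49–79 → 31 bp
  80–95 then 1–5 → 16 + 5 = 21 bp
Sorted largest to smallest: 43, 31, 21 bp.

43, 31, 21 bp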